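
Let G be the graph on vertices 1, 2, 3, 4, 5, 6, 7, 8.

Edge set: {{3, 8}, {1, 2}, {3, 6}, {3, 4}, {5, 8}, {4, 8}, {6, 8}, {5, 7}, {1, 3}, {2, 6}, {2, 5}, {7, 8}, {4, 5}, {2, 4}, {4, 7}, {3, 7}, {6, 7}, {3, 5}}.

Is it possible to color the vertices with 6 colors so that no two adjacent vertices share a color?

Yes

The chromatic number is 5. 3, 4, 5, 7, 8 are pairwise adjacent (a clique of size 5), so at least 5 colors are needed.
5 colors suffice: color a → {2, 3}; color b → {1, 7}; color c → {5, 6}; color d → {8}; color e → {4}.
Since 6 ≥ 5, a proper 6-coloring certainly exists.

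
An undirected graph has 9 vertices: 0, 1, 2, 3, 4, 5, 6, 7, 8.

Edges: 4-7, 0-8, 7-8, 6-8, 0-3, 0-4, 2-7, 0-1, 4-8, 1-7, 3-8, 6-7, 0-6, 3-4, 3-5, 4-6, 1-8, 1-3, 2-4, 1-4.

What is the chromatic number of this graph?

0, 1, 3, 4, 8 are pairwise adjacent (a clique of size 5), so at least 5 colors are needed.
5 colors suffice: color red → {4, 5}; color blue → {2, 8}; color green → {0, 7}; color yellow → {1, 6}; color purple → {3}. No two adjacent vertices share a color.

5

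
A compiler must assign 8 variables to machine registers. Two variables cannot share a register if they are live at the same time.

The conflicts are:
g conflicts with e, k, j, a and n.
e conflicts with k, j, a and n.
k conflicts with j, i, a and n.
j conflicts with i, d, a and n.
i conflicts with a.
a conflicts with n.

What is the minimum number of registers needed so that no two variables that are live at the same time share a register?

g, e, k, j, a, n pairwise conflict, so at least 6 registers are needed.
Using 6 registers: g=5, e=6, k=2, j=1, i=4, d=2, a=3, n=4. No two conflicting variables share a register.

6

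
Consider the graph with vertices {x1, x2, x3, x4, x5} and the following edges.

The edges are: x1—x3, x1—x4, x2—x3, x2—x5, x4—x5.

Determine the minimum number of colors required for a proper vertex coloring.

The cycle x1-x3-x2-x5-x4-x1 has odd length 5, so it cannot be 2-colored; at least 3 colors are needed.
A valid assignment using 3 colors: x1=G, x2=R, x3=B, x4=R, x5=B. Each edge has distinct colors on its endpoints.

3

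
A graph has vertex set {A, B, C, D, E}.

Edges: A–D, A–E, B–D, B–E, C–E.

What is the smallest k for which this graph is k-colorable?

2

A and E are adjacent, so at least 2 colors are needed.
A valid assignment using 2 colors: A=2, B=2, C=2, D=1, E=1. No two adjacent vertices share a color.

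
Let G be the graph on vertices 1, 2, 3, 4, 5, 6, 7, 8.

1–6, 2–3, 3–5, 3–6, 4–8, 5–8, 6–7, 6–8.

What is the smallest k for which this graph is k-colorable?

2

3 and 5 are adjacent, so at least 2 colors are needed.
A valid assignment using 2 colors: 1=blue, 2=red, 3=blue, 4=red, 5=red, 6=red, 7=blue, 8=blue. No two adjacent vertices share a color.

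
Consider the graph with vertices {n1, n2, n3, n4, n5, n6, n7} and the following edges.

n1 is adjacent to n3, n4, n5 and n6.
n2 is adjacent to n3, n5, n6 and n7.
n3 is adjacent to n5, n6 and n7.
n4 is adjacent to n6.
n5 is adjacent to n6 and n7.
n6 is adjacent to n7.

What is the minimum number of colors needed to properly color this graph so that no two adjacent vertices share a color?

5

n2, n3, n5, n6, n7 are pairwise adjacent (a clique of size 5), so at least 5 colors are needed.
5 colors suffice: color 1 → {n6}; color 2 → {n3, n4}; color 3 → {n5}; color 4 → {n1, n7}; color 5 → {n2}. Each edge has distinct colors on its endpoints.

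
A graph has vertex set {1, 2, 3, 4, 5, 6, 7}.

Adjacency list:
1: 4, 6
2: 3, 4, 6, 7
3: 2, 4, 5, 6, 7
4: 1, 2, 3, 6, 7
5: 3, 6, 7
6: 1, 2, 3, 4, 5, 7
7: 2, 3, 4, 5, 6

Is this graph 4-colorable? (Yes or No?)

No

2, 3, 4, 6, 7 are mutually adjacent (a clique of size 5), so at least 5 colors are needed.
So 4 colors are not enough.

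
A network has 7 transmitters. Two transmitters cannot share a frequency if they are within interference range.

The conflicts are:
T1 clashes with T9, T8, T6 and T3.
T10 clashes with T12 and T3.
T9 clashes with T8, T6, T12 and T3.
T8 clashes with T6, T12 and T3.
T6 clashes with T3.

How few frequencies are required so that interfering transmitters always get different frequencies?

5

T1, T9, T8, T6, T3 all conflict with each other, so at least 5 frequencies are needed.
Using 5 frequencies: T1=5, T10=2, T9=3, T8=2, T6=4, T12=1, T3=1. Every pair that conflicts lands in different frequencies.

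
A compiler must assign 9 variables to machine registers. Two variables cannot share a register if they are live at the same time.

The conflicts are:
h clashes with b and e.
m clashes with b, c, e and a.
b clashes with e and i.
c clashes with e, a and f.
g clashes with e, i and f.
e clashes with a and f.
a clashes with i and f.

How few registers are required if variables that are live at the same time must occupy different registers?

c, e, a, f pairwise conflict, so at least 4 registers are needed.
4 registers suffice: register 1 → {e, i}; register 2 → {b, g, a}; register 3 → {h, m, f}; register 4 → {c}. Every pair that conflicts lands in different registers.

4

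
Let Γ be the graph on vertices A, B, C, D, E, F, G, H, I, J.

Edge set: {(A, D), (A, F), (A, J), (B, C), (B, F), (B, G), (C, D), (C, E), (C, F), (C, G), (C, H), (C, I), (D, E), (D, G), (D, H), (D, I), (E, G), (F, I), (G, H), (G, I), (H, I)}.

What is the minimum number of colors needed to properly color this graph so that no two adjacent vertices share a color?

C, D, G, H, I are pairwise adjacent (a clique of size 5), so at least 5 colors are needed.
5 colors suffice: A=1, B=3, C=1, D=3, E=4, F=2, G=2, H=5, I=4, J=2. Each edge has distinct colors on its endpoints.

5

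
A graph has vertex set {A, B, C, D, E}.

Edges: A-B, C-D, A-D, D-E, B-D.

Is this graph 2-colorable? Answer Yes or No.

A, B, D form a triangle, so at least 3 colors are needed.
So 2 colors are not enough.

No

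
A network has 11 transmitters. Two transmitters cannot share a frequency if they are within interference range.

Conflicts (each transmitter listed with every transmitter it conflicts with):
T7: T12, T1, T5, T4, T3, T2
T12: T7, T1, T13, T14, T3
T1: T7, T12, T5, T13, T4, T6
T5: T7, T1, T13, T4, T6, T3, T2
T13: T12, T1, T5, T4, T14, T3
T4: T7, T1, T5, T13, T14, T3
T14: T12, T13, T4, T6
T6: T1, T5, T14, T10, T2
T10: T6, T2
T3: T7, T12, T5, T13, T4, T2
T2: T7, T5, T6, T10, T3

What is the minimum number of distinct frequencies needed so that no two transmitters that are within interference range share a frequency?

T7, T5, T4, T3 all conflict with each other, so at least 4 frequencies are needed.
4 frequencies suffice: frequency 1 → {T12, T5, T10}; frequency 2 → {T1, T14, T3}; frequency 3 → {T4, T2}; frequency 4 → {T7, T13, T6}. No two conflicting transmitters share a frequency.

4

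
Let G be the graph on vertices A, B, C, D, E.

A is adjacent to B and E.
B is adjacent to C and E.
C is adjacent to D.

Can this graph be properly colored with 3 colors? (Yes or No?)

Yes

The chromatic number is 3. A, B, E are pairwise adjacent, so at least 3 colors are needed.
3 colors suffice: color 1 → {B, D}; color 2 → {C, E}; color 3 → {A}.
That is already a proper 3-coloring.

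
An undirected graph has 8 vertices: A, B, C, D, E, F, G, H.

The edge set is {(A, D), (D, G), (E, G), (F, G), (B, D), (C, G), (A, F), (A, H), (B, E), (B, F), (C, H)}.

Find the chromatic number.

3

The cycle F-G-C-H-A-F has odd length 5, so it cannot be 2-colored; at least 3 colors are needed.
3 colors suffice: A=1, B=1, C=2, D=2, E=2, F=2, G=1, H=3. Every edge joins two different colors.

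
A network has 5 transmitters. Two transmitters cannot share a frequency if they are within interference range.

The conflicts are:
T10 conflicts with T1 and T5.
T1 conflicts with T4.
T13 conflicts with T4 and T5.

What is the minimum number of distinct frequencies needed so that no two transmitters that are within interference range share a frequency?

The cycle T10-T5-T13-T4-T1-T10 has odd length 5, so it cannot be 2-colored; at least 3 frequencies are needed.
3 frequencies suffice: T10=3, T1=1, T13=1, T4=2, T5=2. Every pair that conflicts lands in different frequencies.

3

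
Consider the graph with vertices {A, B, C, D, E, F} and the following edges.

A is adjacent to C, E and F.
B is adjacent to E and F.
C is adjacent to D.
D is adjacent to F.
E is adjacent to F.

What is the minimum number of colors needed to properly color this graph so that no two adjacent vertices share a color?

3

A, E, F are mutually adjacent, so at least 3 colors are needed.
3 colors suffice: color red → {C, F}; color blue → {A, B, D}; color green → {E}. No two adjacent vertices share a color.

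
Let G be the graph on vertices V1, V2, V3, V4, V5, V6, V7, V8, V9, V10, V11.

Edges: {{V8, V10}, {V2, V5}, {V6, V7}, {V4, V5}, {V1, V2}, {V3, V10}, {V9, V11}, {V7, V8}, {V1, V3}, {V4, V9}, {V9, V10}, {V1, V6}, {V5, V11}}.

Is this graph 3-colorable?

Yes

The chromatic number is 3. The cycle V5-V2-V1-V3-V10-V9-V11-V5 has odd length 7, so it cannot be 2-colored; at least 3 colors are needed.
A valid assignment using 3 colors: V1=1, V2=2, V3=2, V4=3, V5=1, V6=2, V7=1, V8=2, V9=2, V10=1, V11=3.
That is already a proper 3-coloring.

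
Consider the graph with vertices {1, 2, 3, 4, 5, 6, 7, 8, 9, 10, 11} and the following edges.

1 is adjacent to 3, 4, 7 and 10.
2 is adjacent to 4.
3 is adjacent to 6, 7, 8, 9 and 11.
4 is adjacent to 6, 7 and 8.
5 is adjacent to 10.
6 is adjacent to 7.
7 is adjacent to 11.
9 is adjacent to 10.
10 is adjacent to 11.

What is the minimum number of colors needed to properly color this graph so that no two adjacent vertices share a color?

3

1, 3, 7 are mutually adjacent, so at least 3 colors are needed.
3 colors suffice: color red → {3, 4, 10}; color blue → {2, 5, 7, 8, 9}; color green → {1, 6, 11}. Each edge has distinct colors on its endpoints.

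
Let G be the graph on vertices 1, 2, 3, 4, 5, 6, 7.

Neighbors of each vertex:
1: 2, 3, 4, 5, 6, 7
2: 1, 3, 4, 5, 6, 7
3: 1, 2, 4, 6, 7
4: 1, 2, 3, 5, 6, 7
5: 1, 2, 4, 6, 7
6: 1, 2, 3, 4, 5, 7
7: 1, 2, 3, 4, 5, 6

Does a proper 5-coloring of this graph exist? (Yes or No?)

1, 2, 3, 4, 6, 7 are mutually adjacent (a clique of size 6), so at least 6 colors are needed.
So 5 colors are not enough.

No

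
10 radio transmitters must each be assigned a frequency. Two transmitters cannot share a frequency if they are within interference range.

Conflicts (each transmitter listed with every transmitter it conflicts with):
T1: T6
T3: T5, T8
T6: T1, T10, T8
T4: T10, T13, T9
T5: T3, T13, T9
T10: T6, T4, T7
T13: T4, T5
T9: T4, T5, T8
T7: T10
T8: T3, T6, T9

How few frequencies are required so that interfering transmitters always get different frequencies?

The cycle T9-T4-T10-T6-T8-T9 has odd length 5, so it cannot be 2-colored; at least 3 frequencies are needed.
Using 3 frequencies: T1=1, T3=2, T6=2, T4=2, T5=1, T10=1, T13=3, T9=3, T7=2, T8=1. No two conflicting transmitters share a frequency.

3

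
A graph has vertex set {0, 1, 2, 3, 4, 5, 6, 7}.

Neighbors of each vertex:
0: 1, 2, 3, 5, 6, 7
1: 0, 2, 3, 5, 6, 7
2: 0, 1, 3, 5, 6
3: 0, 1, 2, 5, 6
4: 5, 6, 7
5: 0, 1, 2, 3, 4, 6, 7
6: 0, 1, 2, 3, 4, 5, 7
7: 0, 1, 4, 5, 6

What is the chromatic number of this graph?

6

0, 1, 2, 3, 5, 6 form a clique, so at least 6 colors are needed.
6 colors suffice: color a → {5}; color b → {6}; color c → {1, 4}; color d → {0}; color e → {2, 7}; color f → {3}. Every edge joins two different colors.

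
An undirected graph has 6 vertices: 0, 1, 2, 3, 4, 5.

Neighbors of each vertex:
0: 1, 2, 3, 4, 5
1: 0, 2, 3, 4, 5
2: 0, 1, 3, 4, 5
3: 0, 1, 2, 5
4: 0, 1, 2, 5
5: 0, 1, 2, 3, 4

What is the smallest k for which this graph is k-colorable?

0, 1, 2, 3, 5 are pairwise adjacent (a clique of size 5), so at least 5 colors are needed.
One proper 5-coloring: 0=blue, 1=yellow, 2=red, 3=purple, 4=purple, 5=green. Every edge joins two different colors.

5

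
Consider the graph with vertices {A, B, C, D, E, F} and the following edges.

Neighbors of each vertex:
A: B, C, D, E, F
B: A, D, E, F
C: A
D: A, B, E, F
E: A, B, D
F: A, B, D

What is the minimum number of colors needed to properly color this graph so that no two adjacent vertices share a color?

A, B, D, E are pairwise adjacent (a clique of size 4), so at least 4 colors are needed.
4 colors suffice: A=1, B=2, C=2, D=3, E=4, F=4. No two adjacent vertices share a color.

4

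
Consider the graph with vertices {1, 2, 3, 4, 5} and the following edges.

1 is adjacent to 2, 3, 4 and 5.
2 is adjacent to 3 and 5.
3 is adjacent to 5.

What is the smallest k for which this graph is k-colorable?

1, 2, 3, 5 are pairwise adjacent (a clique of size 4), so at least 4 colors are needed.
4 colors suffice: color a → {1}; color b → {3, 4}; color c → {5}; color d → {2}. No two adjacent vertices share a color.

4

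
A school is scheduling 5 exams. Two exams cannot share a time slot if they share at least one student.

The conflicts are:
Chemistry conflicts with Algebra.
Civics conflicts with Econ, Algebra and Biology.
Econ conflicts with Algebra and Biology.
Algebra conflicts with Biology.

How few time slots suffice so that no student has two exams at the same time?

Civics, Econ, Algebra, Biology are mutually in conflict, so at least 4 time slots are needed.
4 time slots suffice: Chemistry=2, Civics=3, Econ=4, Algebra=1, Biology=2. No two conflicting exams share a time slot.

4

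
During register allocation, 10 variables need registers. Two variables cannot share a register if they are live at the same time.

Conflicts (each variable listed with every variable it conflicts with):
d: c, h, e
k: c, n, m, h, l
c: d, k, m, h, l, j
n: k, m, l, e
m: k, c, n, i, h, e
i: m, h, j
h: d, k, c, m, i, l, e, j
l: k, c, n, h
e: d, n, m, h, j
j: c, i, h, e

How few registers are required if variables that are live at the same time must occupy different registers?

k, c, m, h pairwise conflict, so at least 4 registers are needed.
Using 4 registers: d=2, k=4, c=3, n=1, m=2, i=3, h=1, l=2, e=3, j=2. No two conflicting variables share a register.

4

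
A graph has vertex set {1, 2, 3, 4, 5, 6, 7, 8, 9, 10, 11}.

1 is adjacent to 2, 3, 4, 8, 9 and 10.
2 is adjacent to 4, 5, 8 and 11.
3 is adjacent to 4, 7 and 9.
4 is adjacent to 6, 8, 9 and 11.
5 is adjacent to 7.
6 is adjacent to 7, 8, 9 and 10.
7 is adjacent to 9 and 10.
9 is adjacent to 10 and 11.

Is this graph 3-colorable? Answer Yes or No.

6, 7, 9, 10 are pairwise adjacent (a clique of size 4), so at least 4 colors are needed.
So 3 colors are not enough.

No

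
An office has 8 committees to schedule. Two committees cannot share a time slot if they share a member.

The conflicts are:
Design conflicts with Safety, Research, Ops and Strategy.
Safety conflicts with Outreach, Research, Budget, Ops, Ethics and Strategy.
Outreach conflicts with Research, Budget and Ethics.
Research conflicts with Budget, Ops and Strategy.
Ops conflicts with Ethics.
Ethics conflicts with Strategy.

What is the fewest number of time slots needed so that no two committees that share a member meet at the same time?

Design, Safety, Research, Strategy all conflict with each other, so at least 4 time slots are needed.
4 time slots suffice: Design=3, Safety=1, Outreach=3, Research=2, Budget=4, Ops=4, Ethics=2, Strategy=4. Every pair that conflicts lands in different time slots.

4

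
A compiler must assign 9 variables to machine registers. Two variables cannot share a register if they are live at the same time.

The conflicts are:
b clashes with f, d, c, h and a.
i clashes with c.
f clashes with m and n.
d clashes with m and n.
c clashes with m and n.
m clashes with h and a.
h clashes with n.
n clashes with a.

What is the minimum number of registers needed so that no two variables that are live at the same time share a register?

i and c conflict, so at least 2 registers are needed.
2 registers suffice: b=1, i=1, f=2, d=2, c=2, m=1, h=2, n=1, a=2. Each listed conflict is separated.

2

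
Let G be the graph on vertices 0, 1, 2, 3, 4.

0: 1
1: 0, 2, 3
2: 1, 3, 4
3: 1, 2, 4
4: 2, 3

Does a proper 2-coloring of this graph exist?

No

2, 3, 4 form a triangle, so at least 3 colors are needed.
So 2 colors are not enough.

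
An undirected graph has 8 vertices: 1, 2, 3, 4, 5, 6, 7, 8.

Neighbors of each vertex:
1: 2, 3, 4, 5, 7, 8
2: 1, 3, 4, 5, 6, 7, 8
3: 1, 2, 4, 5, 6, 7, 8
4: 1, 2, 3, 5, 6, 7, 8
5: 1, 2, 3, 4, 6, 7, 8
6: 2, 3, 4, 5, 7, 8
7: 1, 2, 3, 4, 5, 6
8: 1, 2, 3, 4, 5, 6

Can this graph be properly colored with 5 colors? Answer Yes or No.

2, 3, 4, 5, 6, 8 are pairwise adjacent (a clique of size 6), so at least 6 colors are needed.
So 5 colors are not enough.

No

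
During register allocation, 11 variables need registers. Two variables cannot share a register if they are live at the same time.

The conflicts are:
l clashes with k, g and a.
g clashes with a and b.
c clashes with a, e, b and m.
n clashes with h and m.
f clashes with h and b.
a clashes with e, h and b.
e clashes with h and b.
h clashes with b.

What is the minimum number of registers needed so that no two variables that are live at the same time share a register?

4

a, e, h, b all conflict with each other, so at least 4 registers are needed.
Using 4 registers: l=2, k=1, g=3, c=3, n=2, f=1, a=1, e=4, h=3, b=2, m=1. No two conflicting variables share a register.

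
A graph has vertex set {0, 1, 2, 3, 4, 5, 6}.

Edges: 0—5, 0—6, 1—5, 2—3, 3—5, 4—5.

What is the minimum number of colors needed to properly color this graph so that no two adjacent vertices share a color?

4 and 5 are adjacent, so at least 2 colors are needed.
2 colors suffice: 0=b, 1=b, 2=a, 3=b, 4=b, 5=a, 6=a. Each edge has distinct colors on its endpoints.

2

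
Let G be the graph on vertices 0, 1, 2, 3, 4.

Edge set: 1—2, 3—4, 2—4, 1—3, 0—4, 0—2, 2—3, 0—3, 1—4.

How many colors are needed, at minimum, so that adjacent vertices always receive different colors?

0, 2, 3, 4 form a clique, so at least 4 colors are needed.
4 colors suffice: color a → {3}; color b → {2}; color c → {4}; color d → {0, 1}. Each edge has distinct colors on its endpoints.

4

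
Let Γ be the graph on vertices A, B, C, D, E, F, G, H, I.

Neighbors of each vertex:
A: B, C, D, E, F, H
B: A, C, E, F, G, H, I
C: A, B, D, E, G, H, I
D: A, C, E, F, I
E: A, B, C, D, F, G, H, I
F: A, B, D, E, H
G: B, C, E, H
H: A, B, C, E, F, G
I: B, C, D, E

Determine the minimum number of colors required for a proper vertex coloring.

5

B, C, E, G, H are mutually adjacent (a clique of size 5), so at least 5 colors are needed.
5 colors suffice: A=5, B=2, C=3, D=2, E=1, F=3, G=5, H=4, I=4. Each edge has distinct colors on its endpoints.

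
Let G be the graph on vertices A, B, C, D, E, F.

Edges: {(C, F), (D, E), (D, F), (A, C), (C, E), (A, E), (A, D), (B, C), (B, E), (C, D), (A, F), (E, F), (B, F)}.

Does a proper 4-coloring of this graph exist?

No

A, C, D, E, F are pairwise adjacent (a clique of size 5), so at least 5 colors are needed.
So 4 colors are not enough.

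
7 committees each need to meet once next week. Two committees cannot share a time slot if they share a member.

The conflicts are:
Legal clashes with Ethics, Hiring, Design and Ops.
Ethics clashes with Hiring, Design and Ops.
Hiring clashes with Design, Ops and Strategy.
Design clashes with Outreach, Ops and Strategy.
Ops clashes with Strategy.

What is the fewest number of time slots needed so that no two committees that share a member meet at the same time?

5

Legal, Ethics, Hiring, Design, Ops all conflict with each other, so at least 5 time slots are needed.
5 time slots suffice: Legal=5, Ethics=4, Hiring=3, Design=1, Outreach=2, Ops=2, Strategy=4. Every pair that conflicts lands in different time slots.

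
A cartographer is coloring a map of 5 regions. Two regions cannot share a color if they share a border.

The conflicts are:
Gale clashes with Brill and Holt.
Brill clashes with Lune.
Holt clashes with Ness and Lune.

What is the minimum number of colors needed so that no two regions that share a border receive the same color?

Gale and Brill conflict, so at least 2 colors are needed.
2 colors suffice: Gale=2, Brill=1, Holt=1, Ness=2, Lune=2. Every pair that conflicts lands in different colors.

2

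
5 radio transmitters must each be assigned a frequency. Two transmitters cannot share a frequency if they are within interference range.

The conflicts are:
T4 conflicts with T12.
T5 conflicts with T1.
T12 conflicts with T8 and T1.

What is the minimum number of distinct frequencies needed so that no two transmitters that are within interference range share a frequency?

2

T12 and T8 conflict, so at least 2 frequencies are needed.
2 frequencies suffice: frequency 1 → {T5, T12}; frequency 2 → {T4, T8, T1}. No two conflicting transmitters share a frequency.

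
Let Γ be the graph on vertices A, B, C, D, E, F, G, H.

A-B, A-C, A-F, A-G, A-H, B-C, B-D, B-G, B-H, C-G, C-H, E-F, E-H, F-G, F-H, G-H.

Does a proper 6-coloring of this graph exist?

Yes

The chromatic number is 5. A, B, C, G, H are mutually adjacent (a clique of size 5), so at least 5 colors are needed.
A valid assignment using 5 colors: A=blue, B=yellow, C=purple, D=red, E=blue, F=yellow, G=green, H=red.
Since 6 ≥ 5, a proper 6-coloring certainly exists.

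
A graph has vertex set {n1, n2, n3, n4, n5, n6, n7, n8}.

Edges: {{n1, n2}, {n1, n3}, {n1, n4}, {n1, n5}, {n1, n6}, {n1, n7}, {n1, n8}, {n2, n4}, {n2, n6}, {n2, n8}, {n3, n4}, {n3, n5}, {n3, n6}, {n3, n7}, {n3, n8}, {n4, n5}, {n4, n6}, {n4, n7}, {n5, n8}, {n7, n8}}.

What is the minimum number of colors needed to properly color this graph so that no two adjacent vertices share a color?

n1, n2, n4, n6 are mutually adjacent (a clique of size 4), so at least 4 colors are needed.
4 colors suffice: color red → {n1}; color blue → {n2, n3}; color green → {n4, n8}; color yellow → {n5, n6, n7}. Each edge has distinct colors on its endpoints.

4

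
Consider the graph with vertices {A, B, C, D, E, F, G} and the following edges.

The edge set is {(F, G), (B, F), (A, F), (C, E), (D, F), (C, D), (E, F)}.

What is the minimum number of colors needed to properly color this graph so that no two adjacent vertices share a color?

F and G are adjacent, so at least 2 colors are needed.
2 colors suffice: color 1 → {C, F}; color 2 → {A, B, D, E, G}. Every edge joins two different colors.

2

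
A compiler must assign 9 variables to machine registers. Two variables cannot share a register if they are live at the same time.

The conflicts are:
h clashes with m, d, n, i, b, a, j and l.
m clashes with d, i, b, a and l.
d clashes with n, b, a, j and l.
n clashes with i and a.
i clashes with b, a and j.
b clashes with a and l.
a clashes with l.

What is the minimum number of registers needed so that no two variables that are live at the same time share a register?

h, m, d, b, a, l are mutually in conflict, so at least 6 registers are needed.
6 registers suffice: register 1 → {h}; register 2 → {d, i}; register 3 → {a, j}; register 4 → {m, n}; register 5 → {b}; register 6 → {l}. No two conflicting variables share a register.

6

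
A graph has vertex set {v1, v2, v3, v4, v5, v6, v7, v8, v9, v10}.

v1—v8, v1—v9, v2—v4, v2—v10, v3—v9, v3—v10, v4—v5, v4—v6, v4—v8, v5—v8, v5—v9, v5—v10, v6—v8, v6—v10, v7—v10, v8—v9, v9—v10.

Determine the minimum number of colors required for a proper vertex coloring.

3

v5, v8, v9 form a triangle, so at least 3 colors are needed.
3 colors suffice: color 1 → {v8, v10}; color 2 → {v4, v7, v9}; color 3 → {v1, v2, v3, v5, v6}. Every edge joins two different colors.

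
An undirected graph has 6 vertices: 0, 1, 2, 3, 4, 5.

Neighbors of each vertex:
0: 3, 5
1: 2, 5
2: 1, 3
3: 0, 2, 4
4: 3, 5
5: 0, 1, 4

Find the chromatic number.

3

The cycle 1-2-3-0-5-1 has odd length 5, so it cannot be 2-colored; at least 3 colors are needed.
A valid assignment using 3 colors: 0=b, 1=c, 2=b, 3=a, 4=b, 5=a. Each edge has distinct colors on its endpoints.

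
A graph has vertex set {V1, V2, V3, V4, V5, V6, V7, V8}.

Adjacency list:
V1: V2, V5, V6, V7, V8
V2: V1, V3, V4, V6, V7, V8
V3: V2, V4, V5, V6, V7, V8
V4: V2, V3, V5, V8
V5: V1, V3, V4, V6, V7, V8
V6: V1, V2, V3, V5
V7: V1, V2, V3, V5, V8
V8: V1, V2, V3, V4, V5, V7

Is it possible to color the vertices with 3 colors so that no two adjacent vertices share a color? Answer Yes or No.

No

V1, V2, V7, V8 are mutually adjacent (a clique of size 4), so at least 4 colors are needed.
So 3 colors are not enough.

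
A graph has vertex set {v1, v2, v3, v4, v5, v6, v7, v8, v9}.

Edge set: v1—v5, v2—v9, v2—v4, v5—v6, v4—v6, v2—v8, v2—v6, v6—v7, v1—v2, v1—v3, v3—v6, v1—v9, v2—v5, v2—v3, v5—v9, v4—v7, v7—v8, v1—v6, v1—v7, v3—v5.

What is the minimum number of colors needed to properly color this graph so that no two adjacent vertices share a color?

5

v1, v2, v3, v5, v6 form a clique, so at least 5 colors are needed.
5 colors suffice: color 1 → {v2, v7}; color 2 → {v1, v4, v8}; color 3 → {v6, v9}; color 4 → {v5}; color 5 → {v3}. Each edge has distinct colors on its endpoints.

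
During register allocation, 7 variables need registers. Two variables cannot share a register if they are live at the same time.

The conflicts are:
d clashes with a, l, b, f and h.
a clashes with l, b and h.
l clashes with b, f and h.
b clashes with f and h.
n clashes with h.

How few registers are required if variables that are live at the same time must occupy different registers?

d, a, l, b, h pairwise conflict, so at least 5 registers are needed.
5 registers suffice: register 1 → {l, n}; register 2 → {f, h}; register 3 → {d}; register 4 → {b}; register 5 → {a}. No two conflicting variables share a register.

5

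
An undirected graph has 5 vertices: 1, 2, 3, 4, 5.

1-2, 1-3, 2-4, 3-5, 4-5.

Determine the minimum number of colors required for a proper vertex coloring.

3

The cycle 3-5-4-2-1-3 has odd length 5, so it cannot be 2-colored; at least 3 colors are needed.
One proper 3-coloring: 1=a, 2=b, 3=c, 4=a, 5=b. Each edge has distinct colors on its endpoints.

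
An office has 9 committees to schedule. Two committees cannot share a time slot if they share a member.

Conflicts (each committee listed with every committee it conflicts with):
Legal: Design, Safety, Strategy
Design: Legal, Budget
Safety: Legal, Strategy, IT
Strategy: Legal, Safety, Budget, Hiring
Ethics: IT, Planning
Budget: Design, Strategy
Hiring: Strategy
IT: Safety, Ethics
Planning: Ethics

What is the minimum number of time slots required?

3

Legal, Safety, Strategy all conflict with each other, so at least 3 time slots are needed.
Using 3 time slots: Legal=3, Design=1, Safety=2, Strategy=1, Ethics=2, Budget=2, Hiring=2, IT=1, Planning=1. Every pair that conflicts lands in different time slots.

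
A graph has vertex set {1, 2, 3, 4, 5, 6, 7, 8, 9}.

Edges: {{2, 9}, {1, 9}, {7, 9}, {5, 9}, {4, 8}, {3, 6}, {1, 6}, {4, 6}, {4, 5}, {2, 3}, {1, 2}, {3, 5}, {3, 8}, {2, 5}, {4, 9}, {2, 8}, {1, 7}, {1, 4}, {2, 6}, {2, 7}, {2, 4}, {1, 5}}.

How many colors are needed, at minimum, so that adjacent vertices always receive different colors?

1, 2, 4, 5, 9 are pairwise adjacent (a clique of size 5), so at least 5 colors are needed.
One proper 5-coloring: 1=blue, 2=red, 3=blue, 4=green, 5=yellow, 6=yellow, 7=green, 8=yellow, 9=purple. Every edge joins two different colors.

5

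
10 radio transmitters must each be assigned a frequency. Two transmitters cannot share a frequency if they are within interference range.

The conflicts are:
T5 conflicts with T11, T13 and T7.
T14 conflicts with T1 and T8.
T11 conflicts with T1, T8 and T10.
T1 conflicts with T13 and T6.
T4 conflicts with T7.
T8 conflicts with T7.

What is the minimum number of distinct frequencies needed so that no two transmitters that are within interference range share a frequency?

2

T5 and T13 conflict, so at least 2 frequencies are needed.
2 frequencies suffice: T5=2, T14=1, T11=1, T1=2, T4=2, T8=2, T13=1, T7=1, T10=2, T6=1. Each listed conflict is separated.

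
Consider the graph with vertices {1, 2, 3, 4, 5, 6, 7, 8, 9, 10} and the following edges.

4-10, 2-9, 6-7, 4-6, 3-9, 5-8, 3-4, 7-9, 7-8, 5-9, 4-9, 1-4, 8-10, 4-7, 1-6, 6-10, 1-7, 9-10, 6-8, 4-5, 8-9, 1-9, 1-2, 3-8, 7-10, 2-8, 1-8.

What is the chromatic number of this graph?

4

1, 6, 7, 8 form a clique, so at least 4 colors are needed.
One proper 4-coloring: 1=green, 2=yellow, 3=green, 4=red, 5=green, 6=blue, 7=yellow, 8=red, 9=blue, 10=green. Every edge joins two different colors.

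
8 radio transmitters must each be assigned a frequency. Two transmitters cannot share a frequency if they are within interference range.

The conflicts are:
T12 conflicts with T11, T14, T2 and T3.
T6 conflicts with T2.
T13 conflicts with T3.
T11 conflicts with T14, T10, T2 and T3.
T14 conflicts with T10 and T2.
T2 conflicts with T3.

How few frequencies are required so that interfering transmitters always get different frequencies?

4

T12, T11, T2, T3 are mutually in conflict, so at least 4 frequencies are needed.
A valid assignment using 4 frequencies: T12=4, T6=1, T13=1, T11=1, T14=3, T10=2, T2=2, T3=3. No two conflicting transmitters share a frequency.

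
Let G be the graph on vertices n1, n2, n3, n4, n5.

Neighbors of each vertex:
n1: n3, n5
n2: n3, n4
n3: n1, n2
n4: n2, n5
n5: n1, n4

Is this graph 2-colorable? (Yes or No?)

The cycle n4-n5-n1-n3-n2-n4 has odd length 5, so it cannot be 2-colored; at least 3 colors are needed.
So 2 colors are not enough.

No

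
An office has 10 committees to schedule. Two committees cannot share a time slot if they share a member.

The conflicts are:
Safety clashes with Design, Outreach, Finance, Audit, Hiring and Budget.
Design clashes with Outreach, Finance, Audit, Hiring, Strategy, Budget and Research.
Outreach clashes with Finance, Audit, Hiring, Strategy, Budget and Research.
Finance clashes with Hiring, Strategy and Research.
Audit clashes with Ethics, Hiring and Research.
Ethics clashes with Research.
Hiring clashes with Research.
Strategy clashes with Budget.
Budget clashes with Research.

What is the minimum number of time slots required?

5

Design, Outreach, Finance, Hiring, Research are mutually in conflict, so at least 5 time slots are needed.
A valid assignment using 5 time slots: Safety=3, Design=1, Outreach=2, Finance=5, Audit=5, Ethics=1, Hiring=4, Strategy=3, Budget=4, Research=3. Each listed conflict is separated.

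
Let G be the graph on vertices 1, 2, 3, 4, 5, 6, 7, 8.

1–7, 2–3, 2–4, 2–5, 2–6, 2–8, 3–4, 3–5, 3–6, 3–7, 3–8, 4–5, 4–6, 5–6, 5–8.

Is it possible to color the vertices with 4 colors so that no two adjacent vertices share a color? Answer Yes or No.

No

2, 3, 4, 5, 6 are pairwise adjacent (a clique of size 5), so at least 5 colors are needed.
So 4 colors are not enough.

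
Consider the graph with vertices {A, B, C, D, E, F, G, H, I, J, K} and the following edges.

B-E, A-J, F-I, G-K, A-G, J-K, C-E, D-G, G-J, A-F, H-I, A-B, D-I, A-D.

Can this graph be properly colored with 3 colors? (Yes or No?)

Yes

The chromatic number is 3. G, J, K are pairwise adjacent, so at least 3 colors are needed.
3 colors suffice: color red → {A, E, I, K}; color blue → {B, C, F, G, H}; color green → {D, J}.
That is already a proper 3-coloring.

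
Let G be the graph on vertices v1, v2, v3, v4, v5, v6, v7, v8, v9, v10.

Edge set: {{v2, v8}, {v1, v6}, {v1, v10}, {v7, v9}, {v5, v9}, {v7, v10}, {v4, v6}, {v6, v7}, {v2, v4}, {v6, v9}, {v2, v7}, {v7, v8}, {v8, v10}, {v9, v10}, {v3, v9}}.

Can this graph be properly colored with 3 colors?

The chromatic number is 3. v7, v8, v10 form a triangle, so at least 3 colors are needed.
3 colors suffice: color 1 → {v1, v4, v8, v9}; color 2 → {v3, v5, v7}; color 3 → {v2, v6, v10}.
That is already a proper 3-coloring.

Yes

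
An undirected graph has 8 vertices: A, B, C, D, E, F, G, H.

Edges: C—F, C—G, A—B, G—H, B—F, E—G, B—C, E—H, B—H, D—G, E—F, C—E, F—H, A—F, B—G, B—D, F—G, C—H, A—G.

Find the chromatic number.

5

B, C, F, G, H form a clique, so at least 5 colors are needed.
5 colors suffice: color red → {G}; color blue → {D, F}; color green → {B, E}; color yellow → {A, C}; color purple → {H}. Each edge has distinct colors on its endpoints.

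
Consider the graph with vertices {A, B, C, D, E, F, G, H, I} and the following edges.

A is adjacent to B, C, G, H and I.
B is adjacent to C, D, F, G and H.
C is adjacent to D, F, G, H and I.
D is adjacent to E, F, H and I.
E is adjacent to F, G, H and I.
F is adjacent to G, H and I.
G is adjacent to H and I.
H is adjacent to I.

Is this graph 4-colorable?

No

A, B, C, G, H form a clique, so at least 5 colors are needed.
So 4 colors are not enough.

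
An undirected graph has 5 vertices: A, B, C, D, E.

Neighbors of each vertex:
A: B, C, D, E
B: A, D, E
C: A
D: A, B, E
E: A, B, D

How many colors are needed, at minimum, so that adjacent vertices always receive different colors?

4

A, B, D, E form a clique, so at least 4 colors are needed.
A valid assignment using 4 colors: A=1, B=4, C=2, D=2, E=3. Every edge joins two different colors.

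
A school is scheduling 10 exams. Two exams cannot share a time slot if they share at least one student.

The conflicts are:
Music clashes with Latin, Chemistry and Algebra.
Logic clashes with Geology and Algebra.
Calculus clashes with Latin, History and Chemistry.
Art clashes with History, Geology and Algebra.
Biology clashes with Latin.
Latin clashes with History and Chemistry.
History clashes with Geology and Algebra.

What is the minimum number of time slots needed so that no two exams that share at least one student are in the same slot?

Calculus, Latin, History pairwise conflict, so at least 3 time slots are needed.
3 time slots suffice: Music=3, Logic=1, Calculus=3, Art=3, Biology=1, Latin=2, History=1, Chemistry=1, Geology=2, Algebra=2. Every pair that conflicts lands in different time slots.

3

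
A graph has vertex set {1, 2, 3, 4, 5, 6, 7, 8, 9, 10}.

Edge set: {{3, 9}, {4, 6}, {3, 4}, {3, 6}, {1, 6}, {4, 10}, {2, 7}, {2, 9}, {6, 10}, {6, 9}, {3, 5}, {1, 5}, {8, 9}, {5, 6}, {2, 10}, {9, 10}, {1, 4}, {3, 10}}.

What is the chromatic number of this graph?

3, 6, 9, 10 form a clique, so at least 4 colors are needed.
4 colors suffice: color red → {2, 6, 8}; color blue → {4, 5, 7, 9}; color green → {1, 10}; color yellow → {3}. No two adjacent vertices share a color.

4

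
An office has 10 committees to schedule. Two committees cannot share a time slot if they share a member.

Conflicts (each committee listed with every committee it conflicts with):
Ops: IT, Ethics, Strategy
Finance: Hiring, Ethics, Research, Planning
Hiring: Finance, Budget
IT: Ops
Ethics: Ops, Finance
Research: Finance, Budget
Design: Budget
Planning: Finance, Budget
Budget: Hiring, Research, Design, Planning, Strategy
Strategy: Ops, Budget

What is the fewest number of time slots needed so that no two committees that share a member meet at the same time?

2

Planning and Budget conflict, so at least 2 time slots are needed.
2 time slots suffice: time slot 1 → {Ops, Finance, Budget}; time slot 2 → {Hiring, IT, Ethics, Research, Design, Planning, Strategy}. No two conflicting committees share a time slot.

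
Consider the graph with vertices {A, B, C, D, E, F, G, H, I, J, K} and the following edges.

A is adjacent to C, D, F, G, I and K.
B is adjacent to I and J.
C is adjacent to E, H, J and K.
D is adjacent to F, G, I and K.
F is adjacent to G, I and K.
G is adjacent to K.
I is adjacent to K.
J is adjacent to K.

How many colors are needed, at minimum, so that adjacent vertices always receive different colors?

5

A, D, F, G, K are mutually adjacent (a clique of size 5), so at least 5 colors are needed.
5 colors suffice: color 1 → {B, E, H, K}; color 2 → {A, J}; color 3 → {C, D}; color 4 → {F}; color 5 → {G, I}. Every edge joins two different colors.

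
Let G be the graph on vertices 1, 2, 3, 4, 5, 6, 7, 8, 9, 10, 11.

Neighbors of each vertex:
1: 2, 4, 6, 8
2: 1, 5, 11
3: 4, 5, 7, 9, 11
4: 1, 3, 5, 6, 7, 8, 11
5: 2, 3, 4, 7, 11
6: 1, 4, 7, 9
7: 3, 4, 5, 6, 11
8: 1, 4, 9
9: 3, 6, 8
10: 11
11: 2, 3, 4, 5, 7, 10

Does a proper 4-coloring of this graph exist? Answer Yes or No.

3, 4, 5, 7, 11 are pairwise adjacent (a clique of size 5), so at least 5 colors are needed.
So 4 colors are not enough.

No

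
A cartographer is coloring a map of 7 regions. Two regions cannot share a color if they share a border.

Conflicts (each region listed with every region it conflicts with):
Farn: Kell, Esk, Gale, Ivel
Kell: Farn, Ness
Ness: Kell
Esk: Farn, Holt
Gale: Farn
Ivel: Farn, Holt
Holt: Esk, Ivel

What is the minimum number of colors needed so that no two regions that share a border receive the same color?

2

Farn and Gale conflict, so at least 2 colors are needed.
A valid assignment using 2 colors: Farn=1, Kell=2, Ness=1, Esk=2, Gale=2, Ivel=2, Holt=1. Every pair that conflicts lands in different colors.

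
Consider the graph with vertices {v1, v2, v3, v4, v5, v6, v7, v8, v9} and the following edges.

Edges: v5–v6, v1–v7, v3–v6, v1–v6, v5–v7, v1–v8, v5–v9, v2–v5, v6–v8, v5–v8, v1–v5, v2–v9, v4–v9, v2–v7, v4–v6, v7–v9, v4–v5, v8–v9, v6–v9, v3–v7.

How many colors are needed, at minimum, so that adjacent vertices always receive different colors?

v4, v5, v6, v9 form a clique, so at least 4 colors are needed.
A valid assignment using 4 colors: v1=G, v2=Y, v3=R, v4=Y, v5=R, v6=B, v7=B, v8=Y, v9=G. Each edge has distinct colors on its endpoints.

4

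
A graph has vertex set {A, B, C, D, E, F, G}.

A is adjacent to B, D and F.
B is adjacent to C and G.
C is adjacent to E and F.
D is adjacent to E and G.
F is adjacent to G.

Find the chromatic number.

3

The cycle A-D-E-C-B-A has odd length 5, so it cannot be 2-colored; at least 3 colors are needed.
3 colors suffice: A=blue, B=red, C=blue, D=red, E=green, F=red, G=blue. Every edge joins two different colors.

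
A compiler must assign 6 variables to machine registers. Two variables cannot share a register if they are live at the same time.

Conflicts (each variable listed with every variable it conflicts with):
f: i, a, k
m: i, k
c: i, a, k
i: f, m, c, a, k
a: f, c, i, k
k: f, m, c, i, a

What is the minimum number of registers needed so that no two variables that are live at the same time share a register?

c, i, a, k are mutually in conflict, so at least 4 registers are needed.
4 registers suffice: f=4, m=3, c=4, i=1, a=3, k=2. No two conflicting variables share a register.

4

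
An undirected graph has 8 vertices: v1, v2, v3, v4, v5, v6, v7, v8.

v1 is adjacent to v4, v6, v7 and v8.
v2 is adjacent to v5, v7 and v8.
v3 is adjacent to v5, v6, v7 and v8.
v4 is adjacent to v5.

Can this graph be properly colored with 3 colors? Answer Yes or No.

Yes

The chromatic number is 3. The cycle v1-v7-v2-v5-v4-v1 has odd length 5, so it cannot be 2-colored; at least 3 colors are needed.
A valid assignment using 3 colors: v1=R, v2=R, v3=R, v4=G, v5=B, v6=B, v7=B, v8=B.
That is already a proper 3-coloring.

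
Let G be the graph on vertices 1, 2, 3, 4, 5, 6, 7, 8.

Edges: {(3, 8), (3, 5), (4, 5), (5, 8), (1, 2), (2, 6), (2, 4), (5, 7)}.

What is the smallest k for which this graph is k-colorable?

3, 5, 8 form a triangle, so at least 3 colors are needed.
3 colors suffice: 1=b, 2=a, 3=b, 4=b, 5=a, 6=b, 7=b, 8=c. No two adjacent vertices share a color.

3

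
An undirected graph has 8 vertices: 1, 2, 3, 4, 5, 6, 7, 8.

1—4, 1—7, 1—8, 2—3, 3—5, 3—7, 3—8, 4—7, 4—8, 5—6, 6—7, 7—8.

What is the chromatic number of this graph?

4

1, 4, 7, 8 are mutually adjacent (a clique of size 4), so at least 4 colors are needed.
4 colors suffice: color red → {2, 5, 7}; color blue → {1, 3, 6}; color green → {8}; color yellow → {4}. Each edge has distinct colors on its endpoints.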